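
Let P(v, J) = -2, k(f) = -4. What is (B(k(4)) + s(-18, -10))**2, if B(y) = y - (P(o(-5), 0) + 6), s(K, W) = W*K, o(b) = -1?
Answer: 29584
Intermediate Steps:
s(K, W) = K*W
B(y) = -4 + y (B(y) = y - (-2 + 6) = y - 4 = -4 + y)
(B(k(4)) + s(-18, -10))**2 = ((-4 - 4) - 18*(-10))**2 = (-8 + 180)**2 = 172**2 = 29584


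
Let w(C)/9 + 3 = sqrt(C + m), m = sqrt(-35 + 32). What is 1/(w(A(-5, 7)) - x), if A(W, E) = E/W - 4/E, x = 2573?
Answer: 35/(-91000 + 9*sqrt(35)*sqrt(-69 + 35*I*sqrt(3))) ≈ -0.00038537 - 2.0261e-6*I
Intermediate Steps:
m = I*sqrt(3) (m = sqrt(-3) = I*sqrt(3) ≈ 1.732*I)
A(W, E) = -4/E + E/W
w(C) = -27 + 9*sqrt(C + I*sqrt(3))
1/(w(A(-5, 7)) - x) = 1/((-27 + 9*sqrt((-4/7 + 7/(-5)) + I*sqrt(3))) - 1*2573) = 1/((-27 + 9*sqrt((-4*1/7 + 7*(-1/5)) + I*sqrt(3))) - 2573) = 1/((-27 + 9*sqrt((-4/7 - 7/5) + I*sqrt(3))) - 2573) = 1/((-27 + 9*sqrt(-69/35 + I*sqrt(3))) - 2573) = 1/(-2600 + 9*sqrt(-69/35 + I*sqrt(3)))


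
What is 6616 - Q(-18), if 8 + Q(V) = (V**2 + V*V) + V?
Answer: 5994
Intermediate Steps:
Q(V) = -8 + V + 2*V**2 (Q(V) = -8 + ((V**2 + V*V) + V) = -8 + ((V**2 + V**2) + V) = -8 + (2*V**2 + V) = -8 + (V + 2*V**2) = -8 + V + 2*V**2)
6616 - Q(-18) = 6616 - (-8 - 18 + 2*(-18)**2) = 6616 - (-8 - 18 + 2*324) = 6616 - (-8 - 18 + 648) = 6616 - 1*622 = 6616 - 622 = 5994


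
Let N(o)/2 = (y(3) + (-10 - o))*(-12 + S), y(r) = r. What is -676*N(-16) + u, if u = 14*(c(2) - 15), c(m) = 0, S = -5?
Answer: 206646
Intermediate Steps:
u = -210 (u = 14*(0 - 15) = 14*(-15) = -210)
N(o) = 238 + 34*o (N(o) = 2*((3 + (-10 - o))*(-12 - 5)) = 2*((-7 - o)*(-17)) = 2*(119 + 17*o) = 238 + 34*o)
-676*N(-16) + u = -676*(238 + 34*(-16)) - 210 = -676*(238 - 544) - 210 = -676*(-306) - 210 = 206856 - 210 = 206646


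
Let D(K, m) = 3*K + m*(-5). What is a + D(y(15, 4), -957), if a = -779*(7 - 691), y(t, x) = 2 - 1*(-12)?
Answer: 537663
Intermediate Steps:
y(t, x) = 14 (y(t, x) = 2 + 12 = 14)
D(K, m) = -5*m + 3*K (D(K, m) = 3*K - 5*m = -5*m + 3*K)
a = 532836 (a = -779*(-684) = 532836)
a + D(y(15, 4), -957) = 532836 + (-5*(-957) + 3*14) = 532836 + (4785 + 42) = 532836 + 4827 = 537663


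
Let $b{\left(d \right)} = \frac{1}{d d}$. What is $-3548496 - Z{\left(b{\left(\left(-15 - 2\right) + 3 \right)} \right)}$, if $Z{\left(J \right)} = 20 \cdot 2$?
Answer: $-3548536$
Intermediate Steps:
$b{\left(d \right)} = \frac{1}{d^{2}}$
$Z{\left(J \right)} = 40$
$-3548496 - Z{\left(b{\left(\left(-15 - 2\right) + 3 \right)} \right)} = -3548496 - 40 = -3548536$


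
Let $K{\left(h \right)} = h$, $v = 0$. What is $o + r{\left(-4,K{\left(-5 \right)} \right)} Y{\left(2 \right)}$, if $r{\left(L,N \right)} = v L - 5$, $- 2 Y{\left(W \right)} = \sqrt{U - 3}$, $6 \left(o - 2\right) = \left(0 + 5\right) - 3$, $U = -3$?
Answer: $\frac{7}{3} + \frac{5 i \sqrt{6}}{2} \approx 2.3333 + 6.1237 i$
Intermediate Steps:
$o = \frac{7}{3}$ ($o = 2 + \frac{\left(0 + 5\right) - 3}{6} = 2 + \frac{5 - 3}{6} = 2 + \frac{1}{6} \cdot 2 = 2 + \frac{1}{3} = \frac{7}{3} \approx 2.3333$)
$Y{\left(W \right)} = - \frac{i \sqrt{6}}{2}$ ($Y{\left(W \right)} = - \frac{\sqrt{-3 - 3}}{2} = - \frac{\sqrt{-6}}{2} = - \frac{i \sqrt{6}}{2}$)
$r{\left(L,N \right)} = -5$ ($r{\left(L,N \right)} = 0 L - 5 = 0 - 5 = -5$)
$o + r{\left(-4,K{\left(-5 \right)} \right)} Y{\left(2 \right)} = \frac{7}{3} - 5 \left(- \frac{i \sqrt{6}}{2}\right) = \frac{7}{3} + \frac{5 i \sqrt{6}}{2}$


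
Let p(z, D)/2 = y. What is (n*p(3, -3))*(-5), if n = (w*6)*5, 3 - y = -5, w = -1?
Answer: 2400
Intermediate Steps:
y = 8 (y = 3 - 1*(-5) = 3 + 5 = 8)
p(z, D) = 16 (p(z, D) = 2*8 = 16)
n = -30 (n = -1*6*5 = -6*5 = -30)
(n*p(3, -3))*(-5) = -30*16*(-5) = -480*(-5) = 2400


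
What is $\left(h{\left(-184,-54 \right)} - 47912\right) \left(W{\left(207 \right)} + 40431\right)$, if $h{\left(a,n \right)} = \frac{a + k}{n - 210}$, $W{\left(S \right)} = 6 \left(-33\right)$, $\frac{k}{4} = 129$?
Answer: $- \frac{42409270025}{22} \approx -1.9277 \cdot 10^{9}$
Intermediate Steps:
$k = 516$ ($k = 4 \cdot 129 = 516$)
$W{\left(S \right)} = -198$
$h{\left(a,n \right)} = \frac{516 + a}{-210 + n}$ ($h{\left(a,n \right)} = \frac{a + 516}{n - 210} = \frac{516 + a}{-210 + n}$)
$\left(h{\left(-184,-54 \right)} - 47912\right) \left(W{\left(207 \right)} + 40431\right) = \left(\frac{516 - 184}{-210 - 54} - 47912\right) \left(-198 + 40431\right) = \left(\frac{1}{-264} \cdot 332 - 47912\right) 40233 = \left(\left(- \frac{1}{264}\right) 332 - 47912\right) 40233 = \left(- \frac{83}{66} - 47912\right) 40233 = \left(- \frac{3162275}{66}\right) 40233 = - \frac{42409270025}{22}$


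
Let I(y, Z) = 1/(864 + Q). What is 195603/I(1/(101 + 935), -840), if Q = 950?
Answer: 354823842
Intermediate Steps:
I(y, Z) = 1/1814 (I(y, Z) = 1/(864 + 950) = 1/1814)
195603/I(1/(101 + 935), -840) = 195603/(1/1814) = 195603*1814 = 354823842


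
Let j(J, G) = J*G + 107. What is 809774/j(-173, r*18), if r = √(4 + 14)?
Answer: -12377974/24933497 - 1080701244*√2/24933497 ≈ -61.793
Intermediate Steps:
r = 3*√2 (r = √18 = 3*√2 ≈ 4.2426)
j(J, G) = 107 + G*J (j(J, G) = G*J + 107 = 107 + G*J)
809774/j(-173, r*18) = 809774/(107 + ((3*√2)*18)*(-173)) = 809774/(107 + (54*√2)*(-173)) = 809774/(107 - 9342*√2)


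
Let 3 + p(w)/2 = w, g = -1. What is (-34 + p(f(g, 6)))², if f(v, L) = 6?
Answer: 784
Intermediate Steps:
p(w) = -6 + 2*w
(-34 + p(f(g, 6)))² = (-34 + (-6 + 2*6))² = (-34 + (-6 + 12))² = (-34 + 6)² = (-28)² = 784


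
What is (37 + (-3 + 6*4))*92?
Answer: 5336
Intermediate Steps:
(37 + (-3 + 6*4))*92 = (37 + (-3 + 24))*92 = (37 + 21)*92 = 58*92 = 5336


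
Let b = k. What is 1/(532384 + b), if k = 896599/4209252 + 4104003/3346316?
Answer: 880342957227/468681772133240108 ≈ 1.8783e-6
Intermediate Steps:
k = 1267192900940/880342957227 (k = 896599*(1/4209252) + 4104003*(1/3346316) = 896599/4209252 + 4104003/3346316 = 1267192900940/880342957227 ≈ 1.4394)
b = 1267192900940/880342957227 ≈ 1.4394
1/(532384 + b) = 1/(532384 + 1267192900940/880342957227) = 1/(468681772133240108/880342957227) = 880342957227/468681772133240108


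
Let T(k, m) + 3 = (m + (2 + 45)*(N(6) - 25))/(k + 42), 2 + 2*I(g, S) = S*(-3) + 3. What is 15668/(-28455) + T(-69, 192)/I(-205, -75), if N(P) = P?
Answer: -10053656/28938735 ≈ -0.34741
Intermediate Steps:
I(g, S) = ½ - 3*S/2 (I(g, S) = -1 + (S*(-3) + 3)/2 = -1 + (-3*S + 3)/2 = -1 + (3 - 3*S)/2 = -1 + (3/2 - 3*S/2) = ½ - 3*S/2)
T(k, m) = -3 + (-893 + m)/(42 + k) (T(k, m) = -3 + (m + (2 + 45)*(6 - 25))/(k + 42) = -3 + (m + 47*(-19))/(42 + k) = -3 + (m - 893)/(42 + k) = -3 + (-893 + m)/(42 + k))
15668/(-28455) + T(-69, 192)/I(-205, -75) = 15668/(-28455) + ((-1019 + 192 - 3*(-69))/(42 - 69))/(½ - 3/2*(-75)) = 15668*(-1/28455) + ((-1019 + 192 + 207)/(-27))/(½ + 225/2) = -15668/28455 - 1/27*(-620)/113 = -15668/28455 + (620/27)*(1/113) = -15668/28455 + 620/3051 = -10053656/28938735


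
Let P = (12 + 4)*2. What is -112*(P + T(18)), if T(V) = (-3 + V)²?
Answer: -28784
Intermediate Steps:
P = 32 (P = 16*2 = 32)
-112*(P + T(18)) = -112*(32 + (-3 + 18)²) = -112*(32 + 15²) = -112*(32 + 225) = -112*257 = -28784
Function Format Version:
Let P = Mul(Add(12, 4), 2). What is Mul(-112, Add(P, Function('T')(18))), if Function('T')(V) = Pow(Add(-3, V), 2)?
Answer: -28784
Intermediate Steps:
P = 32 (P = Mul(16, 2) = 32)
Mul(-112, Add(P, Function('T')(18))) = Mul(-112, Add(32, Pow(Add(-3, 18), 2))) = Mul(-112, Add(32, Pow(15, 2))) = Mul(-112, Add(32, 225)) = Mul(-112, 257) = -28784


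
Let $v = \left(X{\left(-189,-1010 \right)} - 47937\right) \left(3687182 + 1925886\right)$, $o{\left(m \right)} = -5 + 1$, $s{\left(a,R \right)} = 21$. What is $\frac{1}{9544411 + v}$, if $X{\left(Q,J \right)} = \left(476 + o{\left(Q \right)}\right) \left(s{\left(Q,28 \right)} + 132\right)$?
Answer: $\frac{1}{136289222383} \approx 7.3373 \cdot 10^{-12}$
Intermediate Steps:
$o{\left(m \right)} = -4$
$X{\left(Q,J \right)} = 72216$ ($X{\left(Q,J \right)} = \left(476 - 4\right) \left(21 + 132\right) = 472 \cdot 153 = 72216$)
$v = 136279677972$ ($v = \left(72216 - 47937\right) \left(3687182 + 1925886\right) = 24279 \cdot 5613068 = 136279677972$)
$\frac{1}{9544411 + v} = \frac{1}{9544411 + 136279677972} = \frac{1}{136289222383}$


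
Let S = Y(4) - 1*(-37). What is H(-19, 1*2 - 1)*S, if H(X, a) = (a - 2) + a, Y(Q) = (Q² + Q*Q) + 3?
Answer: 0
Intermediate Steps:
Y(Q) = 3 + 2*Q² (Y(Q) = (Q² + Q²) + 3 = 2*Q² + 3 = 3 + 2*Q²)
S = 72 (S = (3 + 2*4²) - 1*(-37) = (3 + 2*16) + 37 = (3 + 32) + 37 = 35 + 37 = 72)
H(X, a) = -2 + 2*a (H(X, a) = (-2 + a) + a = -2 + 2*a)
H(-19, 1*2 - 1)*S = (-2 + 2*(1*2 - 1))*72 = (-2 + 2*(2 - 1))*72 = (-2 + 2*1)*72 = (-2 + 2)*72 = 0*72 = 0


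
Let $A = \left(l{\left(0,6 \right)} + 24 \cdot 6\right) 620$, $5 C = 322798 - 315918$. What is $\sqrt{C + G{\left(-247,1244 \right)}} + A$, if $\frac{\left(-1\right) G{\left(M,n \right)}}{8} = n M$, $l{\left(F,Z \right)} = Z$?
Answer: $93000 + 24 \sqrt{4270} \approx 94568.0$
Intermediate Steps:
$G{\left(M,n \right)} = - 8 M n$ ($G{\left(M,n \right)} = - 8 n M = - 8 M n$)
$C = 1376$ ($C = \frac{322798 - 315918}{5} = \frac{1}{5} \cdot 6880 = 1376$)
$A = 93000$ ($A = \left(6 + 24 \cdot 6\right) 620 = \left(6 + 144\right) 620 = 150 \cdot 620 = 93000$)
$\sqrt{C + G{\left(-247,1244 \right)}} + A = \sqrt{1376 - \left(-1976\right) 1244} + 93000 = \sqrt{1376 + 2458144} + 93000 = \sqrt{2459520} + 93000 = 24 \sqrt{4270} + 93000 = 93000 + 24 \sqrt{4270}$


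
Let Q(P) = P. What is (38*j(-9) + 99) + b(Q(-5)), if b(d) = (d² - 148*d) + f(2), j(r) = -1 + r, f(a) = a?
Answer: 486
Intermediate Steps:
b(d) = 2 + d² - 148*d (b(d) = (d² - 148*d) + 2 = 2 + d² - 148*d)
(38*j(-9) + 99) + b(Q(-5)) = (38*(-1 - 9) + 99) + (2 + (-5)² - 148*(-5)) = (38*(-10) + 99) + (2 + 25 + 740) = (-380 + 99) + 767 = -281 + 767 = 486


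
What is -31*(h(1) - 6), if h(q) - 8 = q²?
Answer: -93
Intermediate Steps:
h(q) = 8 + q²
-31*(h(1) - 6) = -31*((8 + 1²) - 6) = -31*((8 + 1) - 6) = -31*(9 - 6) = -31*3 = -93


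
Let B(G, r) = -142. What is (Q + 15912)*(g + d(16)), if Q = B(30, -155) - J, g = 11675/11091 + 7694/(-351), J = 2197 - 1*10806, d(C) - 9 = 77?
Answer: 2060486238721/1297647 ≈ 1.5879e+6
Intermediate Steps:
d(C) = 86 (d(C) = 9 + 77 = 86)
J = -8609 (J = 2197 - 10806 = -8609)
g = -27078743/1297647 (g = 11675*(1/11091) + 7694*(-1/351) = 11675/11091 - 7694/351 = -27078743/1297647 ≈ -20.868)
Q = 8467 (Q = -142 - 1*(-8609) = -142 + 8609 = 8467)
(Q + 15912)*(g + d(16)) = (8467 + 15912)*(-27078743/1297647 + 86) = 24379*(84518899/1297647) = 2060486238721/1297647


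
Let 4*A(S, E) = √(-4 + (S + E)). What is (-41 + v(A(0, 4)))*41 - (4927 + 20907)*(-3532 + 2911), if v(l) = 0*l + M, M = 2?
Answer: 16041315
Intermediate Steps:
A(S, E) = √(-4 + E + S)/4 (A(S, E) = √(-4 + (S + E))/4 = √(-4 + (E + S))/4 = √(-4 + E + S)/4)
v(l) = 2 (v(l) = 0*l + 2 = 0 + 2 = 2)
(-41 + v(A(0, 4)))*41 - (4927 + 20907)*(-3532 + 2911) = (-41 + 2)*41 - (4927 + 20907)*(-3532 + 2911) = -39*41 - 25834*(-621) = -1599 - 1*(-16042914) = -1599 + 16042914 = 16041315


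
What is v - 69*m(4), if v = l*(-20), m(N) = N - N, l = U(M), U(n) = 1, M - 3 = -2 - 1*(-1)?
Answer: -20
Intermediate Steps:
M = 2 (M = 3 + (-2 - 1*(-1)) = 3 + (-2 + 1) = 3 - 1 = 2)
l = 1
m(N) = 0
v = -20 (v = 1*(-20) = -20)
v - 69*m(4) = -20 - 69*0 = -20 + 0 = -20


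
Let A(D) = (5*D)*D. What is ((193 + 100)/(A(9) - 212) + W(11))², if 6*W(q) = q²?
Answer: 630562321/1340964 ≈ 470.23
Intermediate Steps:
A(D) = 5*D²
W(q) = q²/6
((193 + 100)/(A(9) - 212) + W(11))² = ((193 + 100)/(5*9² - 212) + (⅙)*11²)² = (293/(5*81 - 212) + (⅙)*121)² = (293/(405 - 212) + 121/6)² = (293/193 + 121/6)² = (25111/1158)² = 630562321/1340964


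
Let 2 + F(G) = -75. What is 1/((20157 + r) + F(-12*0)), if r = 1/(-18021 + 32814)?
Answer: 14793/297043441 ≈ 4.9801e-5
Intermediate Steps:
F(G) = -77 (F(G) = -2 - 75 = -77)
r = 1/14793 ≈ 6.7600e-5
1/((20157 + r) + F(-12*0)) = 1/((20157 + 1/14793) - 77) = 1/(298182502/14793 - 77) = 1/(297043441/14793) = 14793/297043441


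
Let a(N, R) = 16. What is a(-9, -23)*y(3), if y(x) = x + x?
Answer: 96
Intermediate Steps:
y(x) = 2*x
a(-9, -23)*y(3) = 16*(2*3) = 16*6 = 96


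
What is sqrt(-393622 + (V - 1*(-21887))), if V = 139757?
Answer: 41*I*sqrt(138) ≈ 481.64*I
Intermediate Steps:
sqrt(-393622 + (V - 1*(-21887))) = sqrt(-393622 + (139757 - 1*(-21887))) = sqrt(-393622 + (139757 + 21887)) = sqrt(-393622 + 161644) = sqrt(-231978) = 41*I*sqrt(138)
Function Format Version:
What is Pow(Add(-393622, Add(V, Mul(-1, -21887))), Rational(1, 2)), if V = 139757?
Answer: Mul(41, I, Pow(138, Rational(1, 2))) ≈ Mul(481.64, I)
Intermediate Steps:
Pow(Add(-393622, Add(V, Mul(-1, -21887))), Rational(1, 2)) = Pow(Add(-393622, Add(139757, Mul(-1, -21887))), Rational(1, 2)) = Pow(Add(-393622, Add(139757, 21887)), Rational(1, 2)) = Pow(Add(-393622, 161644), Rational(1, 2)) = Pow(-231978, Rational(1, 2)) = Mul(41, I, Pow(138, Rational(1, 2)))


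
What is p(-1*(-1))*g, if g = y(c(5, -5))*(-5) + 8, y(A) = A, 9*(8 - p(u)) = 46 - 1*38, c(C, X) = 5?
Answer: -1088/9 ≈ -120.89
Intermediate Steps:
p(u) = 64/9 (p(u) = 8 - (46 - 1*38)/9 = 8 - (46 - 38)/9 = 8 - ⅑*8 = 8 - 8/9 = 64/9)
g = -17 (g = 5*(-5) + 8 = -25 + 8 = -17)
p(-1*(-1))*g = (64/9)*(-17) = -1088/9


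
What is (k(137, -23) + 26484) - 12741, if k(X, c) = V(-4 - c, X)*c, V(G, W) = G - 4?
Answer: 13398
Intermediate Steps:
V(G, W) = -4 + G
k(X, c) = c*(-8 - c) (k(X, c) = (-4 + (-4 - c))*c = (-8 - c)*c = c*(-8 - c))
(k(137, -23) + 26484) - 12741 = (-1*(-23)*(8 - 23) + 26484) - 12741 = (-1*(-23)*(-15) + 26484) - 12741 = (-345 + 26484) - 12741 = 26139 - 12741 = 13398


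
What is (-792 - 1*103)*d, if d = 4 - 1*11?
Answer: 6265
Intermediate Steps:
d = -7 (d = 4 - 11 = -7)
(-792 - 1*103)*d = (-792 - 1*103)*(-7) = (-792 - 103)*(-7) = -895*(-7) = 6265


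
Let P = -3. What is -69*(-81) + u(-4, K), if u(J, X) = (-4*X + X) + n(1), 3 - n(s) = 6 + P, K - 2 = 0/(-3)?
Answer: 5583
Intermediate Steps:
K = 2 (K = 2 + 0/(-3) = 2 + 0*(-⅓) = 2 + 0 = 2)
n(s) = 0 (n(s) = 3 - (6 - 3) = 3 - 1*3 = 3 - 3 = 0)
u(J, X) = -3*X (u(J, X) = (-4*X + X) + 0 = -3*X + 0 = -3*X)
-69*(-81) + u(-4, K) = -69*(-81) - 3*2 = 5589 - 6 = 5583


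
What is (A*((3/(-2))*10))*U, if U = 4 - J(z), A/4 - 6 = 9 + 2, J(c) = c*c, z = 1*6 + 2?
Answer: 61200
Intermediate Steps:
z = 8 (z = 6 + 2 = 8)
J(c) = c²
A = 68 (A = 24 + 4*(9 + 2) = 24 + 4*11 = 24 + 44 = 68)
U = -60 (U = 4 - 1*8² = 4 - 1*64 = 4 - 64 = -60)
(A*((3/(-2))*10))*U = (68*((3/(-2))*10))*(-60) = (68*((3*(-½))*10))*(-60) = (68*(-3/2*10))*(-60) = (68*(-15))*(-60) = -1020*(-60) = 61200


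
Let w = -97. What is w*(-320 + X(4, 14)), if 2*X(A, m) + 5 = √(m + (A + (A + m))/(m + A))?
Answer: 62565/2 - 97*√137/6 ≈ 31093.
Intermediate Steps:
X(A, m) = -5/2 + √(m + (m + 2*A)/(A + m))/2 (X(A, m) = -5/2 + √(m + (A + (A + m))/(m + A))/2 = -5/2 + √(m + (m + 2*A)/(A + m))/2)
w*(-320 + X(4, 14)) = -97*(-320 + (-5/2 + √((14 + 2*4 + 14*(4 + 14))/(4 + 14))/2)) = -97*(-320 + (-5/2 + √((14 + 8 + 14*18)/18)/2)) = -97*(-320 + (-5/2 + √((14 + 8 + 252)/18)/2)) = -97*(-320 + (-5/2 + √((1/18)*274)/2)) = -97*(-320 + (-5/2 + √(137/9)/2)) = -97*(-320 + (-5/2 + (√137/3)/2)) = -97*(-320 + (-5/2 + √137/6)) = -97*(-645/2 + √137/6) = 62565/2 - 97*√137/6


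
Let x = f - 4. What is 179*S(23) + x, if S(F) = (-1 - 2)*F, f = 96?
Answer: -12259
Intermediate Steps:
x = 92 (x = 96 - 4 = 92)
S(F) = -3*F
179*S(23) + x = 179*(-3*23) + 92 = 179*(-69) + 92 = -12351 + 92 = -12259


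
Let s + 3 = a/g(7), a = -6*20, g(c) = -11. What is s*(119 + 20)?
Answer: 12093/11 ≈ 1099.4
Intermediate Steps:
a = -120
s = 87/11 (s = -3 - 120/(-11) = -3 - 120*(-1/11) = -3 + 120/11 = 87/11 ≈ 7.9091)
s*(119 + 20) = 87*(119 + 20)/11 = (87/11)*139 = 12093/11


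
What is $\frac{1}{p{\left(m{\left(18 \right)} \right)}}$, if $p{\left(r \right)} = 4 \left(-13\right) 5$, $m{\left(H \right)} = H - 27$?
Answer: $- \frac{1}{260} \approx -0.0038462$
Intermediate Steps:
$m{\left(H \right)} = -27 + H$
$p{\left(r \right)} = -260$ ($p{\left(r \right)} = \left(-52\right) 5 = -260$)
$\frac{1}{p{\left(m{\left(18 \right)} \right)}} = \frac{1}{-260} = - \frac{1}{260}$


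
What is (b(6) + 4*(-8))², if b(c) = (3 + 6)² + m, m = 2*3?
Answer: 3025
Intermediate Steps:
m = 6
b(c) = 87 (b(c) = (3 + 6)² + 6 = 9² + 6 = 81 + 6 = 87)
(b(6) + 4*(-8))² = (87 + 4*(-8))² = (87 - 32)² = 55² = 3025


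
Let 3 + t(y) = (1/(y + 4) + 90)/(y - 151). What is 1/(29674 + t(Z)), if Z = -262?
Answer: 15222/451648645 ≈ 3.3703e-5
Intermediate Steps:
t(y) = -3 + (90 + 1/(4 + y))/(-151 + y) (t(y) = -3 + (1/(y + 4) + 90)/(y - 151) = -3 + (1/(4 + y) + 90)/(-151 + y) = -3 + (90 + 1/(4 + y))/(-151 + y))
1/(29674 + t(Z)) = 1/(29674 + (-2173 - 531*(-262) + 3*(-262)**2)/(604 - 1*(-262)**2 + 147*(-262))) = 1/(29674 + (-2173 + 139122 + 3*68644)/(604 - 1*68644 - 38514)) = 1/(29674 + (-2173 + 139122 + 205932)/(604 - 68644 - 38514)) = 1/(29674 + 342881/(-106554)) = 1/(29674 - 1/106554*342881) = 1/(29674 - 48983/15222) = 1/(451648645/15222) = 15222/451648645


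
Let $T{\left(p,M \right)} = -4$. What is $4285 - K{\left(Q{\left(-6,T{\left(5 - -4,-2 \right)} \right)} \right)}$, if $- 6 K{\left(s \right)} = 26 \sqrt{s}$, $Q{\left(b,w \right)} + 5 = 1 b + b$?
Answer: $4285 + \frac{13 i \sqrt{17}}{3} \approx 4285.0 + 17.867 i$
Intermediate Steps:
$Q{\left(b,w \right)} = -5 + 2 b$ ($Q{\left(b,w \right)} = -5 + \left(1 b + b\right) = -5 + \left(b + b\right) = -5 + 2 b$)
$K{\left(s \right)} = - \frac{13 \sqrt{s}}{3}$ ($K{\left(s \right)} = - \frac{26 \sqrt{s}}{6} = - \frac{13 \sqrt{s}}{3}$)
$4285 - K{\left(Q{\left(-6,T{\left(5 - -4,-2 \right)} \right)} \right)} = 4285 - - \frac{13 \sqrt{-5 + 2 \left(-6\right)}}{3} = 4285 - - \frac{13 \sqrt{-5 - 12}}{3} = 4285 - - \frac{13 \sqrt{-17}}{3} = 4285 - - \frac{13 i \sqrt{17}}{3} = 4285 + \frac{13 i \sqrt{17}}{3}$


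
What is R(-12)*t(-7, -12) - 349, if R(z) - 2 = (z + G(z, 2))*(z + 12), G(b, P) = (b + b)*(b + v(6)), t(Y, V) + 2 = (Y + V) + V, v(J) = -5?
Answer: -415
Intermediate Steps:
t(Y, V) = -2 + Y + 2*V (t(Y, V) = -2 + ((Y + V) + V) = -2 + ((V + Y) + V) = -2 + (Y + 2*V) = -2 + Y + 2*V)
G(b, P) = 2*b*(-5 + b) (G(b, P) = (b + b)*(b - 5) = (2*b)*(-5 + b) = 2*b*(-5 + b))
R(z) = 2 + (12 + z)*(z + 2*z*(-5 + z)) (R(z) = 2 + (z + 2*z*(-5 + z))*(z + 12) = 2 + (z + 2*z*(-5 + z))*(12 + z) = 2 + (12 + z)*(z + 2*z*(-5 + z)))
R(-12)*t(-7, -12) - 349 = (2 - 108*(-12) + 2*(-12)³ + 15*(-12)²)*(-2 - 7 + 2*(-12)) - 349 = (2 + 1296 + 2*(-1728) + 15*144)*(-2 - 7 - 24) - 349 = (2 + 1296 - 3456 + 2160)*(-33) - 349 = 2*(-33) - 349 = -66 - 349 = -415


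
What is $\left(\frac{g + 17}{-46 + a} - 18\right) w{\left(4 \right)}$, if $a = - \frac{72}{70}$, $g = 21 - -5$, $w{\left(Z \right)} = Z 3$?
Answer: $- \frac{186798}{823} \approx -226.97$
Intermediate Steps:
$w{\left(Z \right)} = 3 Z$
$g = 26$ ($g = 21 + 5 = 26$)
$a = - \frac{36}{35}$ ($a = \left(-72\right) \frac{1}{70} = - \frac{36}{35} \approx -1.0286$)
$\left(\frac{g + 17}{-46 + a} - 18\right) w{\left(4 \right)} = \left(\frac{26 + 17}{-46 - \frac{36}{35}} - 18\right) 3 \cdot 4 = \left(\frac{43}{- \frac{1646}{35}} - 18\right) 12 = \left(43 \left(- \frac{35}{1646}\right) - 18\right) 12 = \left(- \frac{1505}{1646} - 18\right) 12 = \left(- \frac{31133}{1646}\right) 12 = - \frac{186798}{823}$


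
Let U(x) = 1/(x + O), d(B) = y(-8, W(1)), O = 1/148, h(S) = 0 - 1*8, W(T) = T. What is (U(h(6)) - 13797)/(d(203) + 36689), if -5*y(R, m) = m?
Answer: -81609995/217014252 ≈ -0.37606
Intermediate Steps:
h(S) = -8 (h(S) = 0 - 8 = -8)
y(R, m) = -m/5
O = 1/148 ≈ 0.0067568
d(B) = -⅕ (d(B) = -⅕*1 = -⅕)
U(x) = 1/(1/148 + x) (U(x) = 1/(x + 1/148) = 1/(1/148 + x))
(U(h(6)) - 13797)/(d(203) + 36689) = (148/(1 + 148*(-8)) - 13797)/(-⅕ + 36689) = (148/(1 - 1184) - 13797)/(183444/5) = (148/(-1183) - 13797)*(5/183444) = (148*(-1/1183) - 13797)*(5/183444) = (-148/1183 - 13797)*(5/183444) = -16321999/1183*5/183444 = -81609995/217014252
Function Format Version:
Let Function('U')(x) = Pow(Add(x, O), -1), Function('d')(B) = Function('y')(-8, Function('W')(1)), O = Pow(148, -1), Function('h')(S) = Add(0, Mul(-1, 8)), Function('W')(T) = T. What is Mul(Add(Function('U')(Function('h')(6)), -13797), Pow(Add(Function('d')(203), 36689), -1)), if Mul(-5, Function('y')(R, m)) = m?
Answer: Rational(-81609995, 217014252) ≈ -0.37606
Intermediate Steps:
Function('h')(S) = -8 (Function('h')(S) = Add(0, -8) = -8)
Function('y')(R, m) = Mul(Rational(-1, 5), m)
O = Rational(1, 148) ≈ 0.0067568
Function('d')(B) = Rational(-1, 5) (Function('d')(B) = Mul(Rational(-1, 5), 1) = Rational(-1, 5))
Function('U')(x) = Pow(Add(Rational(1, 148), x), -1) (Function('U')(x) = Pow(Add(x, Rational(1, 148)), -1) = Pow(Add(Rational(1, 148), x), -1))
Mul(Add(Function('U')(Function('h')(6)), -13797), Pow(Add(Function('d')(203), 36689), -1)) = Mul(Add(Mul(148, Pow(Add(1, Mul(148, -8)), -1)), -13797), Pow(Add(Rational(-1, 5), 36689), -1)) = Mul(Add(Mul(148, Pow(Add(1, -1184), -1)), -13797), Pow(Rational(183444, 5), -1)) = Mul(Add(Mul(148, Pow(-1183, -1)), -13797), Rational(5, 183444)) = Mul(Add(Mul(148, Rational(-1, 1183)), -13797), Rational(5, 183444)) = Mul(Add(Rational(-148, 1183), -13797), Rational(5, 183444)) = Mul(Rational(-16321999, 1183), Rational(5, 183444)) = Rational(-81609995, 217014252)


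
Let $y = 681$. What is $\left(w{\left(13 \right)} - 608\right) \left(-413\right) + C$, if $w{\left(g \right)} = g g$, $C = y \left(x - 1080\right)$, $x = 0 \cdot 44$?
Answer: $-554173$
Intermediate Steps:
$x = 0$
$C = -735480$ ($C = 681 \left(0 - 1080\right) = 681 \left(-1080\right) = -735480$)
$w{\left(g \right)} = g^{2}$
$\left(w{\left(13 \right)} - 608\right) \left(-413\right) + C = \left(13^{2} - 608\right) \left(-413\right) - 735480 = \left(169 - 608\right) \left(-413\right) - 735480 = \left(-439\right) \left(-413\right) - 735480 = 181307 - 735480 = -554173$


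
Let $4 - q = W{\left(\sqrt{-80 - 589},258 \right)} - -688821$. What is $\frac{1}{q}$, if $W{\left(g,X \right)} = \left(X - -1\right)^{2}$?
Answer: $- \frac{1}{755898} \approx -1.3229 \cdot 10^{-6}$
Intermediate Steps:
$W{\left(g,X \right)} = \left(1 + X\right)^{2}$ ($W{\left(g,X \right)} = \left(X + 1\right)^{2} = \left(1 + X\right)^{2}$)
$q = -755898$ ($q = 4 - \left(\left(1 + 258\right)^{2} - -688821\right) = 4 - \left(259^{2} + 688821\right) = 4 - \left(67081 + 688821\right) = 4 - 755902 = -755898$)
$\frac{1}{q} = \frac{1}{-755898} = - \frac{1}{755898}$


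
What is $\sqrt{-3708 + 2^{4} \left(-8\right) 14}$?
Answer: $10 i \sqrt{55} \approx 74.162 i$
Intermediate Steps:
$\sqrt{-3708 + 2^{4} \left(-8\right) 14} = \sqrt{-3708 + 16 \left(-8\right) 14} = \sqrt{-3708 - 1792} = \sqrt{-5500} = 10 i \sqrt{55}$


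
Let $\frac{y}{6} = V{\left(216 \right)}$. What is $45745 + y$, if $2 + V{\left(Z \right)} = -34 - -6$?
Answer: $45565$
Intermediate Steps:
$V{\left(Z \right)} = -30$ ($V{\left(Z \right)} = -2 - 28 = -30$)
$y = -180$ ($y = 6 \left(-30\right) = -180$)
$45745 + y = 45745 - 180 = 45565$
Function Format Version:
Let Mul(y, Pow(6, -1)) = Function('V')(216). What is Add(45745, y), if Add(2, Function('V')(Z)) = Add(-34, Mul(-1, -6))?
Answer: 45565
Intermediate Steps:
Function('V')(Z) = -30 (Function('V')(Z) = Add(-2, Add(-34, Mul(-1, -6))) = Add(-2, Add(-34, 6)) = Add(-2, -28) = -30)
y = -180 (y = Mul(6, -30) = -180)
Add(45745, y) = Add(45745, -180) = 45565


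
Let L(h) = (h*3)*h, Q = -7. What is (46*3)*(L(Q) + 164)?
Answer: 42918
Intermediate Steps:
L(h) = 3*h² (L(h) = (3*h)*h = 3*h²)
(46*3)*(L(Q) + 164) = (46*3)*(3*(-7)² + 164) = 138*(3*49 + 164) = 138*(147 + 164) = 138*311 = 42918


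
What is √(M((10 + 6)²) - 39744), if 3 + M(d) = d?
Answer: I*√39491 ≈ 198.72*I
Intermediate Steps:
M(d) = -3 + d
√(M((10 + 6)²) - 39744) = √((-3 + (10 + 6)²) - 39744) = √((-3 + 16²) - 39744) = √((-3 + 256) - 39744) = √(253 - 39744) = √(-39491) = I*√39491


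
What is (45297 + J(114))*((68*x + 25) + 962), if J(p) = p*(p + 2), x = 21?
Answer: 141328215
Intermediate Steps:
J(p) = p*(2 + p)
(45297 + J(114))*((68*x + 25) + 962) = (45297 + 114*(2 + 114))*((68*21 + 25) + 962) = (45297 + 114*116)*((1428 + 25) + 962) = (45297 + 13224)*(1453 + 962) = 58521*2415 = 141328215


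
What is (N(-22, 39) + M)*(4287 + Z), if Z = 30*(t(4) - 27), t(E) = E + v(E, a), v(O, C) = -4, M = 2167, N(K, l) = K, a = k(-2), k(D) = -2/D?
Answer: 7458165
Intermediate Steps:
a = 1 (a = -2/(-2) = -2*(-1/2) = 1)
t(E) = -4 + E (t(E) = E - 4 = -4 + E)
Z = -810 (Z = 30*((-4 + 4) - 27) = 30*(0 - 27) = 30*(-27) = -810)
(N(-22, 39) + M)*(4287 + Z) = (-22 + 2167)*(4287 - 810) = 2145*3477 = 7458165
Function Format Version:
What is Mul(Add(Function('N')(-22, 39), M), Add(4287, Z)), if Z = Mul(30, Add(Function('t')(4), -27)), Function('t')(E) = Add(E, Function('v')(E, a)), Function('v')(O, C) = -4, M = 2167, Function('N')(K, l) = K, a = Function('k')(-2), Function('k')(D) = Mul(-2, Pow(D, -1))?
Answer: 7458165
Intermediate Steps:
a = 1 (a = Mul(-2, Pow(-2, -1)) = Mul(-2, Rational(-1, 2)) = 1)
Function('t')(E) = Add(-4, E) (Function('t')(E) = Add(E, -4) = Add(-4, E))
Z = -810 (Z = Mul(30, Add(Add(-4, 4), -27)) = Mul(30, Add(0, -27)) = Mul(30, -27) = -810)
Mul(Add(Function('N')(-22, 39), M), Add(4287, Z)) = Mul(Add(-22, 2167), Add(4287, -810)) = Mul(2145, 3477) = 7458165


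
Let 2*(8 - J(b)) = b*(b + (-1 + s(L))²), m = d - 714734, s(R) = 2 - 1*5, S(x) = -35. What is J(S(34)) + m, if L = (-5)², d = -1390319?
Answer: -4210755/2 ≈ -2.1054e+6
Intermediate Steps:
L = 25
s(R) = -3 (s(R) = 2 - 5 = -3)
m = -2105053 (m = -1390319 - 714734 = -2105053)
J(b) = 8 - b*(16 + b)/2 (J(b) = 8 - b*(b + (-1 - 3)²)/2 = 8 - b*(b + (-4)²)/2 = 8 - b*(b + 16)/2 = 8 - b*(16 + b)/2)
J(S(34)) + m = (8 - 8*(-35) - ½*(-35)²) - 2105053 = (8 + 280 - ½*1225) - 2105053 = (8 + 280 - 1225/2) - 2105053 = -649/2 - 2105053 = -4210755/2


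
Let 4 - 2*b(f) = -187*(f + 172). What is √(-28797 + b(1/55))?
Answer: I*√1271130/10 ≈ 112.74*I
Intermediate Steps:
b(f) = 16084 + 187*f/2 (b(f) = 2 - (-187)*(f + 172)/2 = 2 - (-187)*(172 + f)/2 = 2 - (-32164 - 187*f)/2 = 2 + (16082 + 187*f/2) = 16084 + 187*f/2)
√(-28797 + b(1/55)) = √(-28797 + (16084 + (187/2)/55)) = √(-28797 + (16084 + (187/2)*(1/55))) = √(-28797 + (16084 + 17/10)) = √(-28797 + 160857/10) = √(-127113/10) = I*√1271130/10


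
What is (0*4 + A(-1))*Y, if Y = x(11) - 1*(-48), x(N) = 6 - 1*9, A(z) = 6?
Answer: 270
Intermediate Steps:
x(N) = -3 (x(N) = 6 - 9 = -3)
Y = 45 (Y = -3 - 1*(-48) = -3 + 48 = 45)
(0*4 + A(-1))*Y = (0*4 + 6)*45 = (0 + 6)*45 = 6*45 = 270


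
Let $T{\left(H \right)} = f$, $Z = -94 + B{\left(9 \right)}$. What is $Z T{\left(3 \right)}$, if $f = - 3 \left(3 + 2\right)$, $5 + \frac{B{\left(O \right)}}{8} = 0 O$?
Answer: $2010$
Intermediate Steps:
$B{\left(O \right)} = -40$ ($B{\left(O \right)} = -40 + 8 \cdot 0 O = -40 + 8 \cdot 0 = -40 + 0 = -40$)
$Z = -134$ ($Z = -94 - 40 = -134$)
$f = -15$ ($f = \left(-3\right) 5 = -15$)
$T{\left(H \right)} = -15$
$Z T{\left(3 \right)} = \left(-134\right) \left(-15\right) = 2010$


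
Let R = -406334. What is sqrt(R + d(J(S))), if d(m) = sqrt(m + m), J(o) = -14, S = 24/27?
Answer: sqrt(-406334 + 2*I*sqrt(7)) ≈ 0.004 + 637.44*I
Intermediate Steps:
S = 8/9 (S = 24*(1/27) = 8/9 ≈ 0.88889)
d(m) = sqrt(2)*sqrt(m) (d(m) = sqrt(2*m) = sqrt(2)*sqrt(m))
sqrt(R + d(J(S))) = sqrt(-406334 + sqrt(2)*sqrt(-14)) = sqrt(-406334 + sqrt(2)*(I*sqrt(14))) = sqrt(-406334 + 2*I*sqrt(7))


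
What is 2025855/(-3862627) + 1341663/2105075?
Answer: 917767014576/8131119532025 ≈ 0.11287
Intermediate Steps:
2025855/(-3862627) + 1341663/2105075 = 2025855*(-1/3862627) + 1341663*(1/2105075) = -2025855/3862627 + 1341663/2105075 = 917767014576/8131119532025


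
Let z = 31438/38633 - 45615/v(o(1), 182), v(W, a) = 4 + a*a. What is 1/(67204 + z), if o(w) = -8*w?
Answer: 1279834024/86009244982665 ≈ 1.4880e-5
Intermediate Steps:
v(W, a) = 4 + a²
z = -720766231/1279834024 (z = 31438/38633 - 45615/(4 + 182²) = 31438*(1/38633) - 45615/(4 + 33124) = 31438/38633 - 45615/33128 = -720766231/1279834024 ≈ -0.56317)
1/(67204 + z) = 1/(67204 - 720766231/1279834024) = 1/(86009244982665/1279834024) = 1279834024/86009244982665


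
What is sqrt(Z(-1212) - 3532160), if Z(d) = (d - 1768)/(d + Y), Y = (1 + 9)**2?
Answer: 3*I*sqrt(30331027370)/278 ≈ 1879.4*I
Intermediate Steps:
Y = 100 (Y = 10**2 = 100)
Z(d) = (-1768 + d)/(100 + d) (Z(d) = (d - 1768)/(d + 100) = (-1768 + d)/(100 + d))
sqrt(Z(-1212) - 3532160) = sqrt((-1768 - 1212)/(100 - 1212) - 3532160) = sqrt(-2980/(-1112) - 3532160) = sqrt(-1/1112*(-2980) - 3532160) = sqrt(745/278 - 3532160) = sqrt(-981939735/278) = 3*I*sqrt(30331027370)/278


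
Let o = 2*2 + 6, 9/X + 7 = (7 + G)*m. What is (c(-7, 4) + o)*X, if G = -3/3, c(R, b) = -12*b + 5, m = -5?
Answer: 297/37 ≈ 8.0270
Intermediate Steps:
c(R, b) = 5 - 12*b
G = -1 (G = -3*⅓ = -1)
X = -9/37 (X = 9/(-7 + (7 - 1)*(-5)) = 9/(-7 + 6*(-5)) = 9/(-7 - 30) = 9/(-37) = 9*(-1/37) = -9/37 ≈ -0.24324)
o = 10 (o = 4 + 6 = 10)
(c(-7, 4) + o)*X = ((5 - 12*4) + 10)*(-9/37) = ((5 - 48) + 10)*(-9/37) = (-43 + 10)*(-9/37) = -33*(-9/37) = 297/37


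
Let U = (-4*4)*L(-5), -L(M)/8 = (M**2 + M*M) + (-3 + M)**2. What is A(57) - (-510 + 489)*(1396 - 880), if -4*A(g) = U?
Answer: 7188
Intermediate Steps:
L(M) = -16*M**2 - 8*(-3 + M)**2 (L(M) = -8*((M**2 + M*M) + (-3 + M)**2) = -8*((M**2 + M**2) + (-3 + M)**2) = -8*(2*M**2 + (-3 + M)**2) = -8*((-3 + M)**2 + 2*M**2) = -16*M**2 - 8*(-3 + M)**2)
U = 14592 (U = (-4*4)*(-72 - 24*(-5)**2 + 48*(-5)) = -16*(-72 - 24*25 - 240) = -16*(-72 - 600 - 240) = -16*(-912) = 14592)
A(g) = -3648 (A(g) = -1/4*14592 = -3648)
A(57) - (-510 + 489)*(1396 - 880) = -3648 - (-510 + 489)*(1396 - 880) = -3648 - (-21)*516 = -3648 - 1*(-10836) = -3648 + 10836 = 7188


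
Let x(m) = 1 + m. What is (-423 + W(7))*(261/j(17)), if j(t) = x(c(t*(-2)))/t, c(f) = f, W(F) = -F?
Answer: 635970/11 ≈ 57815.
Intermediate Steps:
j(t) = (1 - 2*t)/t (j(t) = (1 + t*(-2))/t = (1 - 2*t)/t)
(-423 + W(7))*(261/j(17)) = (-423 - 1*7)*(261/(-2 + 1/17)) = (-423 - 7)*(261/(-2 + 1/17)) = -112230/(-33/17) = -112230*(-17)/33 = -430*(-1479/11) = 635970/11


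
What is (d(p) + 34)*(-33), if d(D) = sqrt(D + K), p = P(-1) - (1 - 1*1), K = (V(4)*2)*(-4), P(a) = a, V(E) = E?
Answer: -1122 - 33*I*sqrt(33) ≈ -1122.0 - 189.57*I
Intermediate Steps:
K = -32 (K = (4*2)*(-4) = 8*(-4) = -32)
p = -1 (p = -1 - (1 - 1*1) = -1 - (1 - 1) = -1 - 1*0 = -1 + 0 = -1)
d(D) = sqrt(-32 + D) (d(D) = sqrt(D - 32) = sqrt(-32 + D))
(d(p) + 34)*(-33) = (sqrt(-32 - 1) + 34)*(-33) = (sqrt(-33) + 34)*(-33) = (I*sqrt(33) + 34)*(-33) = (34 + I*sqrt(33))*(-33) = -1122 - 33*I*sqrt(33)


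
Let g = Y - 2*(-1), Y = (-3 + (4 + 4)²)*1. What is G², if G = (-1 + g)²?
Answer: 14776336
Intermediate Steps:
Y = 61 (Y = (-3 + 8²)*1 = (-3 + 64)*1 = 61*1 = 61)
g = 63 (g = 61 - 2*(-1) = 61 - 1*(-2) = 61 + 2 = 63)
G = 3844 (G = (-1 + 63)² = 62² = 3844)
G² = 3844² = 14776336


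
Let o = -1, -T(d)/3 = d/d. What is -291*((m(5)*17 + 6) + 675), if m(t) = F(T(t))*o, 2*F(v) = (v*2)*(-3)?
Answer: -153648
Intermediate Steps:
T(d) = -3 (T(d) = -3*d/d = -3*1 = -3)
F(v) = -3*v (F(v) = ((v*2)*(-3))/2 = ((2*v)*(-3))/2 = (-6*v)/2 = -3*v)
m(t) = -9 (m(t) = -3*(-3)*(-1) = 9*(-1) = -9)
-291*((m(5)*17 + 6) + 675) = -291*((-9*17 + 6) + 675) = -291*((-153 + 6) + 675) = -291*(-147 + 675) = -291*528 = -153648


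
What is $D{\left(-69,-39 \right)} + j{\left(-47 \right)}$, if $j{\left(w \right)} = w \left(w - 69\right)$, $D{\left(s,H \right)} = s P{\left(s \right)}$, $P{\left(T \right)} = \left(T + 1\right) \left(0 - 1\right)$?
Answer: $760$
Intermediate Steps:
$P{\left(T \right)} = -1 - T$ ($P{\left(T \right)} = \left(1 + T\right) \left(-1\right) = -1 - T$)
$D{\left(s,H \right)} = s \left(-1 - s\right)$
$j{\left(w \right)} = w \left(-69 + w\right)$
$D{\left(-69,-39 \right)} + j{\left(-47 \right)} = \left(-1\right) \left(-69\right) \left(1 - 69\right) - 47 \left(-69 - 47\right) = \left(-1\right) \left(-69\right) \left(-68\right) - -5452 = -4692 + 5452 = 760$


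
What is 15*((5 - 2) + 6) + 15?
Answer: 150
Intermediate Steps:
15*((5 - 2) + 6) + 15 = 15*(3 + 6) + 15 = 15*9 + 15 = 135 + 15 = 150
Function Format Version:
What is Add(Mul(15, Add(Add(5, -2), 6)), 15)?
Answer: 150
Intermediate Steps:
Add(Mul(15, Add(Add(5, -2), 6)), 15) = Add(Mul(15, Add(3, 6)), 15) = Add(Mul(15, 9), 15) = Add(135, 15) = 150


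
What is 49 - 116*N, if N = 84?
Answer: -9695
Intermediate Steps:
49 - 116*N = 49 - 116*84 = 49 - 9744 = -9695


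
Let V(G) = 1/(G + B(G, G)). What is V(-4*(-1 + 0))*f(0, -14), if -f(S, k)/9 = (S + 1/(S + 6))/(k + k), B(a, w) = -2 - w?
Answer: -3/112 ≈ -0.026786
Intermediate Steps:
f(S, k) = -9*(S + 1/(6 + S))/(2*k) (f(S, k) = -9*(S + 1/(S + 6))/(k + k) = -9*(S + 1/(6 + S))/(2*k))
V(G) = -1/2 (V(G) = 1/(G + (-2 - G)) = 1/(-2) = -1/2)
V(-4*(-1 + 0))*f(0, -14) = -9*(-1 - 1*0**2 - 6*0)/(4*(-14)*(6 + 0)) = -9*(-1)*(-1 - 1*0 + 0)/(4*14*6) = -9*(-1)*(-1 + 0 + 0)/(4*14*6) = -9*(-1)*(-1)/(4*14*6) = -1/2*3/56 = -3/112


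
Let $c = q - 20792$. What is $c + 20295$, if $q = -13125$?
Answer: $-13622$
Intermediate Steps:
$c = -33917$ ($c = -13125 - 20792 = -33917$)
$c + 20295 = -33917 + 20295 = -13622$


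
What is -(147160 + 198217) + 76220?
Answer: -269157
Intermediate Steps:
-(147160 + 198217) + 76220 = -1*345377 + 76220 = -345377 + 76220 = -269157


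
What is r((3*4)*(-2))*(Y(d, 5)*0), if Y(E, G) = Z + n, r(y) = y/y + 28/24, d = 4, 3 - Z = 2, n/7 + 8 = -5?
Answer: 0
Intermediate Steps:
n = -91 (n = -56 + 7*(-5) = -56 - 35 = -91)
Z = 1 (Z = 3 - 1*2 = 3 - 2 = 1)
r(y) = 13/6 (r(y) = 1 + 28*(1/24) = 1 + 7/6 = 13/6)
Y(E, G) = -90 (Y(E, G) = 1 - 91 = -90)
r((3*4)*(-2))*(Y(d, 5)*0) = 13*(-90*0)/6 = (13/6)*0 = 0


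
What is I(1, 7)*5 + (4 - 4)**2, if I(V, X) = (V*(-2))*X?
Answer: -70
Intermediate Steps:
I(V, X) = -2*V*X (I(V, X) = (-2*V)*X = -2*V*X)
I(1, 7)*5 + (4 - 4)**2 = -2*1*7*5 + (4 - 4)**2 = -14*5 + 0**2 = -70 + 0 = -70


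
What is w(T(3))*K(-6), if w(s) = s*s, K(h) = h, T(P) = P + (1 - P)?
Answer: -6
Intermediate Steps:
T(P) = 1
w(s) = s**2
w(T(3))*K(-6) = 1**2*(-6) = 1*(-6) = -6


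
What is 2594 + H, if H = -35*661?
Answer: -20541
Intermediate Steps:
H = -23135
2594 + H = 2594 - 23135 = -20541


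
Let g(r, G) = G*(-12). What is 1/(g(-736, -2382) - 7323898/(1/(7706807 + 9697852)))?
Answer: -1/127469947212198 ≈ -7.8450e-15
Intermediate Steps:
g(r, G) = -12*G
1/(g(-736, -2382) - 7323898/(1/(7706807 + 9697852))) = 1/(-12*(-2382) - 7323898/(1/(7706807 + 9697852))) = 1/(28584 - 7323898/(1/17404659)) = 1/(28584 - 7323898/1/17404659) = 1/(28584 - 7323898*17404659) = 1/(28584 - 127469947240782) = 1/(-127469947212198) = -1/127469947212198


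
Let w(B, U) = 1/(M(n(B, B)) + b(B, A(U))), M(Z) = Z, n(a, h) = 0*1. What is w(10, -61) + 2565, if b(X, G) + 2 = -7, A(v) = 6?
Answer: 23084/9 ≈ 2564.9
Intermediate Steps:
n(a, h) = 0
b(X, G) = -9 (b(X, G) = -2 - 7 = -9)
w(B, U) = -⅑ (w(B, U) = 1/(0 - 9) = 1/(-9) = -⅑)
w(10, -61) + 2565 = -⅑ + 2565 = 23084/9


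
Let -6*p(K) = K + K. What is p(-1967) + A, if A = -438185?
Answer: -1312588/3 ≈ -4.3753e+5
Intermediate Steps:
p(K) = -K/3 (p(K) = -(K + K)/6 = -K/3)
p(-1967) + A = -1/3*(-1967) - 438185 = 1967/3 - 438185 = -1312588/3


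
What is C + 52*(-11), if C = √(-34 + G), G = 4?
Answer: -572 + I*√30 ≈ -572.0 + 5.4772*I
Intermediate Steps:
C = I*√30 (C = √(-34 + 4) = √(-30) = I*√30 ≈ 5.4772*I)
C + 52*(-11) = I*√30 + 52*(-11) = I*√30 - 572 = -572 + I*√30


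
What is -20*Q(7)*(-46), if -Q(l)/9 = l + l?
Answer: -115920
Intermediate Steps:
Q(l) = -18*l (Q(l) = -9*(l + l) = -18*l)
-20*Q(7)*(-46) = -(-360)*7*(-46) = -20*(-126)*(-46) = 2520*(-46) = -115920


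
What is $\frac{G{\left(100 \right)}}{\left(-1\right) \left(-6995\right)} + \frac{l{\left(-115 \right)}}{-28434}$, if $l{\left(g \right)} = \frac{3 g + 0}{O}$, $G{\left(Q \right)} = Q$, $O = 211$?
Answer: $\frac{40158045}{2797801342} \approx 0.014353$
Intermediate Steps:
$l{\left(g \right)} = \frac{3 g}{211}$ ($l{\left(g \right)} = \frac{3 g + 0}{211} = 3 g \frac{1}{211} = \frac{3 g}{211}$)
$\frac{G{\left(100 \right)}}{\left(-1\right) \left(-6995\right)} + \frac{l{\left(-115 \right)}}{-28434} = \frac{100}{\left(-1\right) \left(-6995\right)} + \frac{\frac{3}{211} \left(-115\right)}{-28434} = \frac{100}{6995} - - \frac{115}{1999858} = 100 \cdot \frac{1}{6995} + \frac{115}{1999858} = \frac{20}{1399} + \frac{115}{1999858} = \frac{40158045}{2797801342}$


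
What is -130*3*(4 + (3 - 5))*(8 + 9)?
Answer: -13260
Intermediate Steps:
-130*3*(4 + (3 - 5))*(8 + 9) = -130*3*(4 - 2)*17 = -130*3*2*17 = -780*17 = -130*102 = -13260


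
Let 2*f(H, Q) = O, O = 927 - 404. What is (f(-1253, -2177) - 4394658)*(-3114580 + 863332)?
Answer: 9892876331832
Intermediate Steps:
O = 523
f(H, Q) = 523/2 (f(H, Q) = (1/2)*523 = 523/2)
(f(-1253, -2177) - 4394658)*(-3114580 + 863332) = (523/2 - 4394658)*(-3114580 + 863332) = -8788793/2*(-2251248) = 9892876331832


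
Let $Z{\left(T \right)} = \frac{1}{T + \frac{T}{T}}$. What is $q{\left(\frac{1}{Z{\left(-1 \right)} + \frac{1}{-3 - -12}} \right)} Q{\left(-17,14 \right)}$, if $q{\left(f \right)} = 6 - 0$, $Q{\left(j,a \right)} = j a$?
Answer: $-1428$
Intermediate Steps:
$Z{\left(T \right)} = \frac{1}{1 + T}$ ($Z{\left(T \right)} = \frac{1}{T + 1} = \frac{1}{1 + T}$)
$Q{\left(j,a \right)} = a j$
$q{\left(f \right)} = 6$ ($q{\left(f \right)} = 6 + 0 = 6$)
$q{\left(\frac{1}{Z{\left(-1 \right)} + \frac{1}{-3 - -12}} \right)} Q{\left(-17,14 \right)} = 6 \cdot 14 \left(-17\right) = 6 \left(-238\right) = -1428$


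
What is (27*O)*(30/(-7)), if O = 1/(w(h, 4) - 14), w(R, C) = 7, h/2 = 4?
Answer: 810/49 ≈ 16.531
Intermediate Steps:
h = 8 (h = 2*4 = 8)
O = -⅐ (O = 1/(7 - 14) = 1/(-7) = -⅐ ≈ -0.14286)
(27*O)*(30/(-7)) = (27*(-⅐))*(30/(-7)) = -810*(-1)/(7*7) = -27/7*(-30/7) = 810/49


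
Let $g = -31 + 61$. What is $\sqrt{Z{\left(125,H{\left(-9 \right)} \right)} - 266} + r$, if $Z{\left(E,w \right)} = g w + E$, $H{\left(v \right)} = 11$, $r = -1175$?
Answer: $-1175 + 3 \sqrt{21} \approx -1161.3$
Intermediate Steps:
$g = 30$
$Z{\left(E,w \right)} = E + 30 w$ ($Z{\left(E,w \right)} = 30 w + E = E + 30 w$)
$\sqrt{Z{\left(125,H{\left(-9 \right)} \right)} - 266} + r = \sqrt{\left(125 + 30 \cdot 11\right) - 266} - 1175 = \sqrt{\left(125 + 330\right) - 266} - 1175 = \sqrt{455 - 266} - 1175 = \sqrt{189} - 1175 = 3 \sqrt{21} - 1175 = -1175 + 3 \sqrt{21}$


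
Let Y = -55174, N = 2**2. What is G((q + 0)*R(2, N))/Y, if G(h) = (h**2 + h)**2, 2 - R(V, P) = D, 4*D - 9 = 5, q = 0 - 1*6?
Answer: -4050/27587 ≈ -0.14681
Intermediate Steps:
N = 4
q = -6 (q = 0 - 6 = -6)
D = 7/2 (D = 9/4 + (1/4)*5 = 9/4 + 5/4 = 7/2 ≈ 3.5000)
R(V, P) = -3/2 (R(V, P) = 2 - 1*7/2 = 2 - 7/2 = -3/2)
G(h) = (h + h**2)**2
G((q + 0)*R(2, N))/Y = (((-6 + 0)*(-3/2))**2*(1 + (-6 + 0)*(-3/2))**2)/(-55174) = ((-6*(-3/2))**2*(1 - 6*(-3/2))**2)*(-1/55174) = (9**2*(1 + 9)**2)*(-1/55174) = (81*10**2)*(-1/55174) = (81*100)*(-1/55174) = 8100*(-1/55174) = -4050/27587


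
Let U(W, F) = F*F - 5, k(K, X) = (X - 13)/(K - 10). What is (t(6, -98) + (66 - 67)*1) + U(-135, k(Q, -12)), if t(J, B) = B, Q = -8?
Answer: -33071/324 ≈ -102.07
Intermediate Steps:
k(K, X) = (-13 + X)/(-10 + K)
U(W, F) = -5 + F**2 (U(W, F) = F**2 - 5 = -5 + F**2)
(t(6, -98) + (66 - 67)*1) + U(-135, k(Q, -12)) = (-98 + (66 - 67)*1) + (-5 + ((-13 - 12)/(-10 - 8))**2) = (-98 - 1*1) + (-5 + (-25/(-18))**2) = (-98 - 1) + (-5 + (-1/18*(-25))**2) = -99 + (-5 + (25/18)**2) = -99 + (-5 + 625/324) = -99 - 995/324 = -33071/324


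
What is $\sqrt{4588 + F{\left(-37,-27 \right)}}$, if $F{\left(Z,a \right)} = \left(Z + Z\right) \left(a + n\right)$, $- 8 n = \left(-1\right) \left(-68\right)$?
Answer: $\sqrt{7215} \approx 84.941$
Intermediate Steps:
$n = - \frac{17}{2}$ ($n = - \frac{\left(-1\right) \left(-68\right)}{8} = \left(- \frac{1}{8}\right) 68 = - \frac{17}{2} \approx -8.5$)
$F{\left(Z,a \right)} = 2 Z \left(- \frac{17}{2} + a\right)$ ($F{\left(Z,a \right)} = \left(Z + Z\right) \left(a - \frac{17}{2}\right) = 2 Z \left(- \frac{17}{2} + a\right)$)
$\sqrt{4588 + F{\left(-37,-27 \right)}} = \sqrt{4588 - 37 \left(-17 + 2 \left(-27\right)\right)} = \sqrt{4588 - 37 \left(-17 - 54\right)} = \sqrt{4588 - -2627} = \sqrt{4588 + 2627} = \sqrt{7215}$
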